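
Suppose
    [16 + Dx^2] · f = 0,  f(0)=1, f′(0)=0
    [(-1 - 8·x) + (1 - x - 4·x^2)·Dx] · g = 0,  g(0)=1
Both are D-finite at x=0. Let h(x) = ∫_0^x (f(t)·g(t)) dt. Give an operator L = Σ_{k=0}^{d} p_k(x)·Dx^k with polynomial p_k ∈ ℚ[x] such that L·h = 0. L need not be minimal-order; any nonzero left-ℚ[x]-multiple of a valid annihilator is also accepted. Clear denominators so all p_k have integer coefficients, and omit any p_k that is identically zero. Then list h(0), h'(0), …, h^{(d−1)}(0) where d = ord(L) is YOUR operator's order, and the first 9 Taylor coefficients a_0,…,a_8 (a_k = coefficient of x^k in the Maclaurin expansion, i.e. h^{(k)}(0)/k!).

L = (-8 + 16·x + 64·x^2)·Dx + (2 + 16·x)·Dx^2 + (-1 + x + 4·x^2)·Dx^3  (order 3).
h: a_k = 0, 1, 1/2, -1, 1/4, -1/15, 11/18, -151/315, 509/360, …
ICs: h(0) = 0, h′(0) = 1, h′′(0) = 1.

f: a_k = 1, 0, -8, 0, 32/3, 0, -256/45, 0, 512/315, …
g: a_k = 1, 1, 5, 9, 29, 65, 181, 441, 1165, …
L₀ := L_f ⊗_s L_g (sym. prod.), ord ≤ 2.
Integrate: L := L₀·Dx.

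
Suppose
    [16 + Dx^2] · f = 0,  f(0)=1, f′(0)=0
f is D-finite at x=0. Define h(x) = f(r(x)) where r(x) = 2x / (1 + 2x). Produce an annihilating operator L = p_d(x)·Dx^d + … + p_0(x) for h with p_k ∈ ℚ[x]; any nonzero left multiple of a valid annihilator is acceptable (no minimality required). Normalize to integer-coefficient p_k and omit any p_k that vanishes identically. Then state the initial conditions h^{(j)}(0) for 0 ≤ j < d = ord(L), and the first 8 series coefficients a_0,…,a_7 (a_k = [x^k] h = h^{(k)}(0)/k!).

f: a_k = 1, 0, -8, 0, 32/3, 0, -256/45, 0, …
h₀=f(r): pull back L_f along r ⇒ L₀.
L = 64 + (4 + 24·x + 48·x^2 + 32·x^3)·Dx + (1 + 8·x + 24·x^2 + 32·x^3 + 16·x^4)·Dx^2  (order 2).
h: a_k = 1, 0, -32, 128, -640/3, -1024/3, 175616/45, -83968/5, …
ICs: h(0) = 1, h′(0) = 0.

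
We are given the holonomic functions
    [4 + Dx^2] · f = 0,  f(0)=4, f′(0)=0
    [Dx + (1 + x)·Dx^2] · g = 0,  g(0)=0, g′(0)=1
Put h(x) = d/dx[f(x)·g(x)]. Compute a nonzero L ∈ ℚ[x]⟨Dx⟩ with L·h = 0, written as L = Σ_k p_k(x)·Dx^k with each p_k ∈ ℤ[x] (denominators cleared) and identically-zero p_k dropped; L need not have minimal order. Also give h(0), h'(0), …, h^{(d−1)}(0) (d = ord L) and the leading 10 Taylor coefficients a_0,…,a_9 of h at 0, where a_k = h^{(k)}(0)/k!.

L = (-56 + 896·x + 4416·x^2 + 8064·x^3 + 7136·x^4 + 3072·x^5 + 512·x^6) + (72 + 776·x + 2080·x^2 + 2400·x^3 + 1280·x^4 + 256·x^5)·Dx + (70 + 824·x + 2780·x^2 + 4416·x^3 + 3664·x^4 + 1536·x^5 + 256·x^6)·Dx^2 + (18 + 194·x + 520·x^2 + 600·x^3 + 320·x^4 + 64·x^5)·Dx^3 + (21 + 150·x + 419·x^2 + 600·x^3 + 470·x^4 + 192·x^5 + 32·x^6)·Dx^4  (order 4).
h: a_k = 4, -4, -20, 12, 4, 0, -52/15, 124/45, -244/105, 146/63, …
ICs: h(0) = 4, h′(0) = -4, h′′(0) = -40, h′′′(0) = 72.

f: a_k = 4, 0, -8, 0, 8/3, 0, -16/45, 0, 8/315, 0, …
g: a_k = 0, 1, -1/2, 1/3, -1/4, 1/5, -1/6, 1/7, -1/8, 1/9, …
h₀=f·g: eliminate ⇒ L₀, order ≤ 2·2.
Differentiate: ansatz ord ≤ ord L₀ ⇒ L.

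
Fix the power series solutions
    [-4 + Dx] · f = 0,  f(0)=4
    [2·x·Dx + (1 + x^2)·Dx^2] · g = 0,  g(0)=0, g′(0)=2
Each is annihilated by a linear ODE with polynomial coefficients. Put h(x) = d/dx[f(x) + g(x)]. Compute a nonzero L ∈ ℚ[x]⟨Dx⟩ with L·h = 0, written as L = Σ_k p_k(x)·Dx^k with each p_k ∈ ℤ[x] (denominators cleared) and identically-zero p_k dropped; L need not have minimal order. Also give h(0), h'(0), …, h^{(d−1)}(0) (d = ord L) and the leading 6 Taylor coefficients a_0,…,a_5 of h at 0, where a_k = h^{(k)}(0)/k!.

L = (4 - 16·x - 12·x^2 - 16·x^3) + (-9 - 13·x^2 - 8·x^4)·Dx + (2 + x + 4·x^2 + x^3 + 2·x^4)·Dx^2  (order 2).
h: a_k = 18, 64, 126, 512/3, 518/3, 2048/15, …
ICs: h(0) = 18, h′(0) = 64.

f: a_k = 4, 16, 32, 128/3, 128/3, 512/15, …
g: a_k = 0, 2, 0, -2/3, 0, 2/5, …
h₀=f+g: left-lcm gives L₀, ord ≤ 3.
h=h₀': d/dx-closure on L₀ ⇒ L.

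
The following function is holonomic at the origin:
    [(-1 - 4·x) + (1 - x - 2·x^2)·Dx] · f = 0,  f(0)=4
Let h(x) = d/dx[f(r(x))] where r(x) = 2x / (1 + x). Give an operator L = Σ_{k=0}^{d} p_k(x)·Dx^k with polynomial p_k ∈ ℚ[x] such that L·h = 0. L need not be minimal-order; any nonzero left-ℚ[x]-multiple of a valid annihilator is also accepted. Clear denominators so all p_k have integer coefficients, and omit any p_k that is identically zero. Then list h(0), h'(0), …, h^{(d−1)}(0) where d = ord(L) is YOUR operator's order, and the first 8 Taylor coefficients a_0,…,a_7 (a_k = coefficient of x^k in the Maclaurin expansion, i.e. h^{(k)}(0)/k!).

L = (10 + 54·x + 270·x^2 + 162·x^3) + (-1 - 10·x + 90·x^3 + 81·x^4)·Dx  (order 1).
h: a_k = 8, 80, 216, 1440, 3240, 19440, 40824, 233280, …
ICs: h(0) = 8.

f: a_k = 4, 4, 12, 20, 44, 84, 172, 340, …
h₀=f(r): pull back L_f along r ⇒ L₀.
h=h₀': d/dx-closure on L₀ ⇒ L.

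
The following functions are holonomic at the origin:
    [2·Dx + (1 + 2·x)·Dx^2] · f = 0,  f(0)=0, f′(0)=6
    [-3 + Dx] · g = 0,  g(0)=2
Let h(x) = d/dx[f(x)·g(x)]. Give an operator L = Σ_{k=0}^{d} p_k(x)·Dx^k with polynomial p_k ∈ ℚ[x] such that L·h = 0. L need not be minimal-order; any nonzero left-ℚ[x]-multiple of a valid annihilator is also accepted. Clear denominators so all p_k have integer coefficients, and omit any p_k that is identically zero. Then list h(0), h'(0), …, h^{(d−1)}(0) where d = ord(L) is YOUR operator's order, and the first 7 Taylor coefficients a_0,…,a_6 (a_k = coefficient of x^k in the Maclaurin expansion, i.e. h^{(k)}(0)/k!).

f: a_k = 0, 6, -6, 8, -12, 96/5, -32, …
g: a_k = 2, 6, 9, 9, 27/4, 81/20, 81/40, …
f·g: L₀ = L_f ⊗_s L_g, ord ≤ 2·1.
Differentiate: ansatz ord ≤ ord L₀ ⇒ L.
L = (15 + 36·x + 108·x^2) + (-8 - 36·x - 72·x^2)·Dx + (1 + 8·x + 12·x^2)·Dx^2  (order 2).
h: a_k = 12, 48, 102, 96, 249/2, -6, 3411/20, …
ICs: h(0) = 12, h′(0) = 48.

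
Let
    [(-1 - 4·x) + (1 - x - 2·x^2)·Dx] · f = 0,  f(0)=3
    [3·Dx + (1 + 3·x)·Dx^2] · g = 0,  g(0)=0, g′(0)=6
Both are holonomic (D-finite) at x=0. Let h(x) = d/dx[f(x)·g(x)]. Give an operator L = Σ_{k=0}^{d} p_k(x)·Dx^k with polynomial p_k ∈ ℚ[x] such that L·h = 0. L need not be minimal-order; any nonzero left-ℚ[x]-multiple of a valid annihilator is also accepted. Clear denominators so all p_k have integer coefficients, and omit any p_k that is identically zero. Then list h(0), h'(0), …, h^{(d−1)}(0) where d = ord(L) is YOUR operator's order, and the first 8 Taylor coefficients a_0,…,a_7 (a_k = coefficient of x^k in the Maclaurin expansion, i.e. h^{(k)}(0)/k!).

L = (192 + 756·x + 1296·x^2) + (3 + 165·x + 864·x^2 + 1008·x^3)·Dx + (-7 - 38·x - 13·x^2 + 162·x^3 + 144·x^4)·Dx^2  (order 2).
h: a_k = 18, -18, 243, -234, 3951/2, -13527/5, 154971/10, -202086/7, …
ICs: h(0) = 18, h′(0) = -18.

f: a_k = 3, 3, 9, 15, 33, 63, 129, 255, …
g: a_k = 0, 6, -9, 18, -81/2, 486/5, -243, 4374/7, …
f·g: L₀ = L_f ⊗_s L_g, ord ≤ 1·2.
h₀' ⇒ L via d/dx closure of L₀.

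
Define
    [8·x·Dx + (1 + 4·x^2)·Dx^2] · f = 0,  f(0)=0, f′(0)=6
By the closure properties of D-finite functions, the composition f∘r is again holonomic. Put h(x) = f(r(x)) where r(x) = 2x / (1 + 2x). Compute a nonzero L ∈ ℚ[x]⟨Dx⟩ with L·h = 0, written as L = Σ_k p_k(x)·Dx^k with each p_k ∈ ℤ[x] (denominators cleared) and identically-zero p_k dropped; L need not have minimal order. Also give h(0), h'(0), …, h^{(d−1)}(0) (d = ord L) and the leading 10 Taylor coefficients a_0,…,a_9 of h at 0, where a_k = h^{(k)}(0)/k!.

L = (4 + 40·x)·Dx + (1 + 4·x + 20·x^2)·Dx^2  (order 2).
h: a_k = 0, 12, -24, -16, 288, -3648/5, -1408, 106752/7, -32256, -367616/3, …
ICs: h(0) = 0, h′(0) = 12.

f: a_k = 0, 6, 0, -8, 0, 96/5, 0, -384/7, 0, 512/3, …
L₀ from L_f via x↦r, Dx↦r'^{-1}Dx.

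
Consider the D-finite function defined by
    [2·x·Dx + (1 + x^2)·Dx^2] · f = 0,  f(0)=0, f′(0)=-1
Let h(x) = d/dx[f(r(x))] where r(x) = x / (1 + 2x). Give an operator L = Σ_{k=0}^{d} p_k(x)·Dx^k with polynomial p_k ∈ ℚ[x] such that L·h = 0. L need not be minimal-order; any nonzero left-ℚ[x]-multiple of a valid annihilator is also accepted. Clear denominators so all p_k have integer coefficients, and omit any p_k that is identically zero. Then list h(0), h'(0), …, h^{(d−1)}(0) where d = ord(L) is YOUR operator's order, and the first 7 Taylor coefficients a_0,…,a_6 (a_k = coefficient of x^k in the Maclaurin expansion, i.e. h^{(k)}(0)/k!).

f: a_k = 0, -1, 0, 1/3, 0, -1/5, 0, …
Change of var in L_f (x↦r) gives L₀.
Derive L from L₀ (diff closure).
L = (4 + 10·x) + (1 + 4·x + 5·x^2)·Dx  (order 1).
h: a_k = -1, 4, -11, 24, -41, 44, 29, …
ICs: h(0) = -1.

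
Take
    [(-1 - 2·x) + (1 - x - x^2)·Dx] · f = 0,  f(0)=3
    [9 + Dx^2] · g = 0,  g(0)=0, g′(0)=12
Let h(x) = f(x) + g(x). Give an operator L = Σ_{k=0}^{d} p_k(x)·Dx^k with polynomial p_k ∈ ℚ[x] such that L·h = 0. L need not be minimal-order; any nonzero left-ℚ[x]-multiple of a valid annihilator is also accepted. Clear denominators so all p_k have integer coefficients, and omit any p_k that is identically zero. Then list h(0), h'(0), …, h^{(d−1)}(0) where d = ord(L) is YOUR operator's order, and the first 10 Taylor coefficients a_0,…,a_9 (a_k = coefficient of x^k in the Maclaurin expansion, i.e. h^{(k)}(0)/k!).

L = (243 + 432·x - 81·x^2 + 216·x^3 + 405·x^4 + 162·x^5) + (-117 + 225·x + 36·x^2 - 297·x^3 + 54·x^4 + 243·x^5 + 81·x^6)·Dx + (27 + 48·x - 9·x^2 + 24·x^3 + 45·x^4 + 18·x^5)·Dx^2 + (-13 + 25·x + 4·x^2 - 33·x^3 + 6·x^4 + 27·x^5 + 9·x^6)·Dx^3  (order 3).
h: a_k = 3, 15, 6, -9, 15, 321/10, 39, 8577/140, 102, 185043/1120, …
ICs: h(0) = 3, h′(0) = 15, h′′(0) = 12.

f: a_k = 3, 3, 6, 9, 15, 24, 39, 63, 102, 165, …
g: a_k = 0, 12, 0, -18, 0, 81/10, 0, -243/140, 0, 243/1120, …
L₀ := lclm(L_f,L_g); ord L₀ ≤ 1+2.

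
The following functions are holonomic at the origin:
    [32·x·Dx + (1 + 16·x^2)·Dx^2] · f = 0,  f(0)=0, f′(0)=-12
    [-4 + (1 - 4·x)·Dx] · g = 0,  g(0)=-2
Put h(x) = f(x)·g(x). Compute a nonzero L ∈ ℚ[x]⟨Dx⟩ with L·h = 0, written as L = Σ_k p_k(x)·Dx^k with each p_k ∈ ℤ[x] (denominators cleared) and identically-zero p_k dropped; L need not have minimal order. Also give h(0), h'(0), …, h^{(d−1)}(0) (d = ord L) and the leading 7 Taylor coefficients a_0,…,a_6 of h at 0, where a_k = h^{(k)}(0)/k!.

L = 128·x + (8 - 32·x + 256·x^2)·Dx + (-1 + 4·x - 16·x^2 + 64·x^3)·Dx^2  (order 2).
h: a_k = 0, 24, 96, 256, 1024, 26624/5, 106496/5, …
ICs: h(0) = 0, h′(0) = 24.

f: a_k = 0, -12, 0, 64, 0, -3072/5, 0, …
g: a_k = -2, -8, -32, -128, -512, -2048, -8192, …
f·g: L₀ = L_f ⊗_s L_g, ord ≤ 2·1.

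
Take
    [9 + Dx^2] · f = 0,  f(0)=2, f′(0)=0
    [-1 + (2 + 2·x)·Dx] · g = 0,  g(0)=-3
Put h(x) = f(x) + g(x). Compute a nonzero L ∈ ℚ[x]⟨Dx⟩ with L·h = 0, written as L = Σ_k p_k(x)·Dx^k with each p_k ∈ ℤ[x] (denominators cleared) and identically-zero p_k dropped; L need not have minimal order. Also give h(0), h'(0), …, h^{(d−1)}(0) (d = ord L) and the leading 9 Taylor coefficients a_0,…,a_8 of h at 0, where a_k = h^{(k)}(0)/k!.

L = (-351 - 648·x - 324·x^2) + (630 + 1926·x + 1944·x^2 + 648·x^3)·Dx + (-39 - 72·x - 36·x^2)·Dx^2 + (70 + 214·x + 216·x^2 + 72·x^3)·Dx^3  (order 3).
h: a_k = -1, -3/2, -69/8, -3/16, 879/128, -21/256, -10053/5120, -99/2048, 418293/1146880, …
ICs: h(0) = -1, h′(0) = -3/2, h′′(0) = -69/4.

f: a_k = 2, 0, -9, 0, 27/4, 0, -81/40, 0, 729/2240, …
g: a_k = -3, -3/2, 3/8, -3/16, 15/128, -21/256, 63/1024, -99/2048, 1287/32768, …
Sum ⇒ L₀ = lclm(L_f,L_g) in ℚ(x)⟨Dx⟩.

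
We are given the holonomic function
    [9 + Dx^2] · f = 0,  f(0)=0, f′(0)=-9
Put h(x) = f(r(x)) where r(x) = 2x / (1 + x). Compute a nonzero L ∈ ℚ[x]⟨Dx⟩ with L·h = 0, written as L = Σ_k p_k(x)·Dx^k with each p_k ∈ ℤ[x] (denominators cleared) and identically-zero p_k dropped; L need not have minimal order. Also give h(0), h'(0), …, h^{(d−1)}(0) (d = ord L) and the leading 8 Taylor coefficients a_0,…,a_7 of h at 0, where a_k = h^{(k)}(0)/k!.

f: a_k = 0, -9, 0, 27/2, 0, -243/40, 0, 729/560, …
h₀=f(r): pull back L_f along r ⇒ L₀.
L = 36 + (2 + 6·x + 6·x^2 + 2·x^3)·Dx + (1 + 4·x + 6·x^2 + 4·x^3 + x^4)·Dx^2  (order 2).
h: a_k = 0, -18, 18, 90, -306, 2178/5, -90, -40158/35, …
ICs: h(0) = 0, h′(0) = -18.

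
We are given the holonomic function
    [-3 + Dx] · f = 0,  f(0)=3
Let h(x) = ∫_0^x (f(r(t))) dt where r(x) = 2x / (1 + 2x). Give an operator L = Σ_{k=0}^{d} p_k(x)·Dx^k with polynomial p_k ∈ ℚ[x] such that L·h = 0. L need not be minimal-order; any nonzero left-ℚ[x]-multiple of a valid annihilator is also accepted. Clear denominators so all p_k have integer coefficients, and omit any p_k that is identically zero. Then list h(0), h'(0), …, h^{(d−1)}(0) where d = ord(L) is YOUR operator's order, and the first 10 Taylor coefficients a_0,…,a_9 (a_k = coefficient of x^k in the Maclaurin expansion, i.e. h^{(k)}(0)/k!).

L = -6·Dx + (1 + 4·x + 4·x^2)·Dx^2  (order 2).
h: a_k = 0, 3, 9, 6, -9, 18/5, 42/5, -828/35, 1233/35, -1082/35, …
ICs: h(0) = 0, h′(0) = 3.

f: a_k = 3, 9, 27/2, 27/2, 81/8, 243/40, 243/80, 729/560, 2187/4480, 729/4480, …
Change of var in L_f (x↦r) gives L₀.
∫: right-multiply L₀ by Dx.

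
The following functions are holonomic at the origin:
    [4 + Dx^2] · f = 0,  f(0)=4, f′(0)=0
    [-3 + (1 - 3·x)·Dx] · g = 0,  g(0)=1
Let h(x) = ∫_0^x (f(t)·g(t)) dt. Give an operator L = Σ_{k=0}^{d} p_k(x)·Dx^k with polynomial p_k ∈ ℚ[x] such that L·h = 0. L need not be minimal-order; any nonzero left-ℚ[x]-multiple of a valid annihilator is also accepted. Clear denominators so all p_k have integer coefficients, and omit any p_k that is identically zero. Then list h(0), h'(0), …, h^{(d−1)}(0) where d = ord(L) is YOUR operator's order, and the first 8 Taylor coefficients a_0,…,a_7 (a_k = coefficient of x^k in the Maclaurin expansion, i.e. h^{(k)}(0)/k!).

L = (-4 + 12·x)·Dx + 6·Dx^2 + (-1 + 3·x)·Dx^3  (order 3).
h: a_k = 0, 4, 6, 28/3, 21, 764/15, 382/3, 14732/45, …
ICs: h(0) = 0, h′(0) = 4, h′′(0) = 12.

f: a_k = 4, 0, -8, 0, 8/3, 0, -16/45, 0, …
g: a_k = 1, 3, 9, 27, 81, 243, 729, 2187, …
Product ⇒ symmetric product L₀, ord ≤ 2.
h=∫h₀ ⇒ L = L₀·Dx.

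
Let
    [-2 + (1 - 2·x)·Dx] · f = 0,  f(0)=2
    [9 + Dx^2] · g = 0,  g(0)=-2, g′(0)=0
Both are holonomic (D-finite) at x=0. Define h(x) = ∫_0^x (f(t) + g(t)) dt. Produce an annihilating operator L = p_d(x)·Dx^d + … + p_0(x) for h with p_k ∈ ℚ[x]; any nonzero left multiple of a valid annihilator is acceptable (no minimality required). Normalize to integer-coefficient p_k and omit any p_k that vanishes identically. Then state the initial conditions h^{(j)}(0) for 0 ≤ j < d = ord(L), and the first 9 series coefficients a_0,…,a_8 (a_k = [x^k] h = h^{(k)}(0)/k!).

f: a_k = 2, 4, 8, 16, 32, 64, 128, 256, 512, …
g: a_k = -2, 0, 9, 0, -27/4, 0, 81/40, 0, -729/2240, …
h₀=f+g: left-lcm gives L₀, ord ≤ 3.
∫: right-multiply L₀ by Dx.
L = (594 - 648·x + 648·x^2)·Dx + (-153 + 630·x - 972·x^2 + 648·x^3)·Dx^2 + (66 - 72·x + 72·x^2)·Dx^3 + (-17 + 70·x - 108·x^2 + 72·x^3)·Dx^4  (order 4).
h: a_k = 0, 0, 2, 17/3, 4, 101/20, 32/3, 743/40, 32, …
ICs: h(0) = 0, h′(0) = 0, h′′(0) = 4, h′′′(0) = 34.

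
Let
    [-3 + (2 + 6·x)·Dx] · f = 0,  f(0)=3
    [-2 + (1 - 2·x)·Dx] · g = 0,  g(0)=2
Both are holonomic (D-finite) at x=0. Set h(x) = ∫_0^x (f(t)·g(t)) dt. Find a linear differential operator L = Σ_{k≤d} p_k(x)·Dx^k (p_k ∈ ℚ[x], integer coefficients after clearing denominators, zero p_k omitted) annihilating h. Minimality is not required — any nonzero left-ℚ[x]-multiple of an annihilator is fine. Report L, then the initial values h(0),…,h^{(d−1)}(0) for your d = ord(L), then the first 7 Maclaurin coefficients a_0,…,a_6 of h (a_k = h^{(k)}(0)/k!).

f: a_k = 3, 9/2, -27/8, 81/16, -1215/128, 5103/256, -45927/1024, …
g: a_k = 2, 4, 8, 16, 32, 64, 128, …
L₀ := L_f ⊗_s L_g (sym. prod.), ord ≤ 1.
h=∫h₀ ⇒ L = L₀·Dx.
L = (7 + 6·x)·Dx + (-2 - 2·x + 12·x^2)·Dx^2  (order 2).
h: a_k = 0, 6, 21/2, 47/4, 645/32, 1821/64, 13841/256, …
ICs: h(0) = 0, h′(0) = 6.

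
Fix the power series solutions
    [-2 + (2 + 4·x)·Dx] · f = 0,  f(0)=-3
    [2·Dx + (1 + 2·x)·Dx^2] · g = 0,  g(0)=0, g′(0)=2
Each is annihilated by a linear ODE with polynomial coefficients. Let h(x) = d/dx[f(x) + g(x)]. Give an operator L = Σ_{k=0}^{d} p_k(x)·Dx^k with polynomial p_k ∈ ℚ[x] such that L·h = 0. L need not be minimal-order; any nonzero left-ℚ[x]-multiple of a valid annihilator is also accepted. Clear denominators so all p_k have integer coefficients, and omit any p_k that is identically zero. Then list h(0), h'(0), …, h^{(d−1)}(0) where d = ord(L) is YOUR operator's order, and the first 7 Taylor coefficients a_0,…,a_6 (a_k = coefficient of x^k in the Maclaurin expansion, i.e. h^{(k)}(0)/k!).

f: a_k = -3, -3, 3/2, -3/2, 15/8, -21/8, 63/16, …
g: a_k = 0, 2, -2, 8/3, -4, 32/5, -32/3, …
f+g: L₀ = lclm(L_f,L_g), ord ≤ 1+2.
h₀' ⇒ L via d/dx closure of L₀.
L = 2 + (5 + 10·x)·Dx + (1 + 4·x + 4·x^2)·Dx^2  (order 2).
h: a_k = -1, -1, 7/2, -17/2, 151/8, -323/8, 1355/16, …
ICs: h(0) = -1, h′(0) = -1.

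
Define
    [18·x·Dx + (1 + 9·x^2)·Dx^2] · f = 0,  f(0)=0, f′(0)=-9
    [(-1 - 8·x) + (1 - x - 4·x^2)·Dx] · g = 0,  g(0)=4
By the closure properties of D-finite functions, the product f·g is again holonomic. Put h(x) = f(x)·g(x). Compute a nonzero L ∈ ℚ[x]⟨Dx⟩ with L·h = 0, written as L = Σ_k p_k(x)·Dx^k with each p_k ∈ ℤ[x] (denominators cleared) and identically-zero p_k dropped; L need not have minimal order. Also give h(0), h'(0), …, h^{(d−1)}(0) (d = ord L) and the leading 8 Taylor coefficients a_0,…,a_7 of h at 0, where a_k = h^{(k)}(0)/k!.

L = (8 + 18·x + 216·x^2) + (2 - 2·x + 36·x^2 + 216·x^3)·Dx + (-1 + x - 5·x^2 + 9·x^3 + 36·x^4)·Dx^2  (order 2).
h: a_k = 0, -36, -36, -72, -216, -5436/5, -9756/5, -17856/7, …
ICs: h(0) = 0, h′(0) = -36.

f: a_k = 0, -9, 0, 27, 0, -729/5, 0, 6561/7, …
g: a_k = 4, 4, 20, 36, 116, 260, 724, 1764, …
h₀=f·g: eliminate ⇒ L₀, order ≤ 2·1.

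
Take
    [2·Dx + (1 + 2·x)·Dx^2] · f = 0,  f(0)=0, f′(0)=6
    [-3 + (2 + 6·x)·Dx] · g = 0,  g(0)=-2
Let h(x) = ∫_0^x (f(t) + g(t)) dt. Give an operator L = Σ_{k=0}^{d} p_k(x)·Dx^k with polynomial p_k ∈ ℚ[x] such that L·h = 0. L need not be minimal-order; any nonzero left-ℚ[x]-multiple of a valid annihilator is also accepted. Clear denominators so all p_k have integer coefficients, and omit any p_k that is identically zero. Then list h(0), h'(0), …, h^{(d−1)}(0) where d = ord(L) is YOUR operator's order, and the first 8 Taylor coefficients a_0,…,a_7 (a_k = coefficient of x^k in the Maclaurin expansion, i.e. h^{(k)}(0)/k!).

L = (-6 + 36·x)·Dx^2 + (5 + 84·x + 180·x^2)·Dx^3 + (2 + 22·x + 72·x^2 + 72·x^3)·Dx^4  (order 4).
h: a_k = 0, -2, 3/2, -5/4, 37/32, -363/320, 1261/1280, -1075/3584, …
ICs: h(0) = 0, h′(0) = -2, h′′(0) = 3, h′′′(0) = -15/2.

f: a_k = 0, 6, -6, 8, -12, 96/5, -32, 384/7, …
g: a_k = -2, -3, 9/4, -27/8, 405/64, -1701/128, 15309/512, -72171/1024, …
f+g: L₀ = lclm(L_f,L_g), ord ≤ 2+1.
∫: right-multiply L₀ by Dx.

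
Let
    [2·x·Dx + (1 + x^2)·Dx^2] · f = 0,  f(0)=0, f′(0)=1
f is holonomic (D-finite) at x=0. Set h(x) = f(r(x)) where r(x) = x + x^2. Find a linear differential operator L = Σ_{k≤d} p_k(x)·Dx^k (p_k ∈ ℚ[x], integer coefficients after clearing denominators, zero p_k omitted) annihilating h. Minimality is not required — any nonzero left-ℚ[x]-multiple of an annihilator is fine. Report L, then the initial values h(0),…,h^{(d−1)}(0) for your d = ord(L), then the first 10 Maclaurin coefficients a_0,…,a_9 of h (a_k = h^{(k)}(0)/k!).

f: a_k = 0, 1, 0, -1/3, 0, 1/5, 0, -1/7, 0, 1/9, …
Substitute x→r, Dx→(1/r')Dx; clear ⇒ L₀.
L = (-2 + 2·x + 8·x^2 + 12·x^3 + 6·x^4)·Dx + (1 + 2·x + x^2 + 4·x^3 + 5·x^4 + 2·x^5)·Dx^2  (order 2).
h: a_k = 0, 1, 1, -1/3, -1, -4/5, 2/3, 13/7, 1, -17/9, …
ICs: h(0) = 0, h′(0) = 1.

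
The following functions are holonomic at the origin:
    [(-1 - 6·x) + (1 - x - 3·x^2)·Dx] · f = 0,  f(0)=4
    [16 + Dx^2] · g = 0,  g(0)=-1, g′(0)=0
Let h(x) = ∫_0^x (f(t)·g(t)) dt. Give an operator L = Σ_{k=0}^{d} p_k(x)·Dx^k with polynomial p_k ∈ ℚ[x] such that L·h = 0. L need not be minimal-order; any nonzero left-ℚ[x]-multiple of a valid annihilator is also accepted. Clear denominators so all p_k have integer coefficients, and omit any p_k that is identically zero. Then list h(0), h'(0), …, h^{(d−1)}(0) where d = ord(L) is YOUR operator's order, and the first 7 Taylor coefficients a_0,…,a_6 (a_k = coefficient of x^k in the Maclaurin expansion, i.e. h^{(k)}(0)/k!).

f: a_k = 4, 4, 16, 28, 76, 160, 388, …
g: a_k = -1, 0, 8, 0, -32/3, 0, 256/45, …
L₀ := L_f ⊗_s L_g (sym. prod.), ord ≤ 2.
h=∫₀ˣh₀: take L = L₀·Dx.
L = (-10 + 16·x + 48·x^2)·Dx + (2 + 12·x)·Dx^2 + (-1 + x + 3·x^2)·Dx^3  (order 3).
h: a_k = 0, -4, -2, 16/3, 1, 28/15, 32/9, …
ICs: h(0) = 0, h′(0) = -4, h′′(0) = -4.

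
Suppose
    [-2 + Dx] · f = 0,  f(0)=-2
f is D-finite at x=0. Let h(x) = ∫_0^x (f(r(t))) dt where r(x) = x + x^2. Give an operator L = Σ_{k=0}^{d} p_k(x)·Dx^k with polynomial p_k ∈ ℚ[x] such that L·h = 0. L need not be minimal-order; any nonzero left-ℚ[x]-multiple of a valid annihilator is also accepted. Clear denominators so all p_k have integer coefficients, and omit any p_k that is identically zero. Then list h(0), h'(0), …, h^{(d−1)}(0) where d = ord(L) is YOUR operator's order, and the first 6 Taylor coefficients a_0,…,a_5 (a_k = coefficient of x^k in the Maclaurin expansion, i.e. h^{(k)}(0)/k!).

f: a_k = -2, -4, -4, -8/3, -4/3, -8/15, …
h₀=f(r): pull back L_f along r ⇒ L₀.
h=∫h₀ ⇒ L = L₀·Dx.
L = (-2 - 4·x)·Dx + Dx^2  (order 2).
h: a_k = 0, -2, -2, -8/3, -8/3, -8/3, …
ICs: h(0) = 0, h′(0) = -2.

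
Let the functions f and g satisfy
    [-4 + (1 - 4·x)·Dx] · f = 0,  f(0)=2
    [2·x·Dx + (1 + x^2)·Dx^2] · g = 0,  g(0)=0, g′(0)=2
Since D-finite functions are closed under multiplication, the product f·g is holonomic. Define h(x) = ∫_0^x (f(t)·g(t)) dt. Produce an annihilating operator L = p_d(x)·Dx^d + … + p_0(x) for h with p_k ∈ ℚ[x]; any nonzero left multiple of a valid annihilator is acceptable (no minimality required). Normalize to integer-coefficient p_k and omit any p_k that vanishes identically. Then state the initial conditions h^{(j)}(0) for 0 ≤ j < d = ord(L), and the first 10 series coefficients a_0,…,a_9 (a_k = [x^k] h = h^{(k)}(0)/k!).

f: a_k = 2, 8, 32, 128, 512, 2048, 8192, 32768, 131072, 524288, …
g: a_k = 0, 2, 0, -2/3, 0, 2/5, 0, -2/7, 0, 2/9, …
Product ⇒ symmetric product L₀, ord ≤ 2.
Integrate: L := L₀·Dx.
L = 8·x·Dx + (8 - 2·x + 16·x^2)·Dx^2 + (-1 + 4·x - x^2 + 4·x^3)·Dx^3  (order 3).
h: a_k = 0, 0, 2, 16/3, 47/3, 752/15, 7526/45, 60208/105, 421441/210, 6743056/945, …
ICs: h(0) = 0, h′(0) = 0, h′′(0) = 4.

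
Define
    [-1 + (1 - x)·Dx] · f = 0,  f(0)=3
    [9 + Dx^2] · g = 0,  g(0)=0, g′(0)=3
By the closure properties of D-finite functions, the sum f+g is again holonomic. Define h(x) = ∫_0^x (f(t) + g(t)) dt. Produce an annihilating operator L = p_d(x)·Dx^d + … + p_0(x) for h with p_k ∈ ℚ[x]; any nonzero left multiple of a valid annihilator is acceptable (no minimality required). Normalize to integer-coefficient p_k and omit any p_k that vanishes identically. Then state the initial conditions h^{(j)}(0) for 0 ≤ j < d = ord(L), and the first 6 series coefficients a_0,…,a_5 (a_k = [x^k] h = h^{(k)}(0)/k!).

f: a_k = 3, 3, 3, 3, 3, 3, …
g: a_k = 0, 3, 0, -9/2, 0, 81/40, …
h₀=f+g: left-lcm gives L₀, ord ≤ 3.
h=∫h₀ ⇒ L = L₀·Dx.
L = (135 - 162·x + 81·x^2)·Dx + (-99 + 261·x - 243·x^2 + 81·x^3)·Dx^2 + (15 - 18·x + 9·x^2)·Dx^3 + (-11 + 29·x - 27·x^2 + 9·x^3)·Dx^4  (order 4).
h: a_k = 0, 3, 3, 1, -3/8, 3/5, …
ICs: h(0) = 0, h′(0) = 3, h′′(0) = 6, h′′′(0) = 6.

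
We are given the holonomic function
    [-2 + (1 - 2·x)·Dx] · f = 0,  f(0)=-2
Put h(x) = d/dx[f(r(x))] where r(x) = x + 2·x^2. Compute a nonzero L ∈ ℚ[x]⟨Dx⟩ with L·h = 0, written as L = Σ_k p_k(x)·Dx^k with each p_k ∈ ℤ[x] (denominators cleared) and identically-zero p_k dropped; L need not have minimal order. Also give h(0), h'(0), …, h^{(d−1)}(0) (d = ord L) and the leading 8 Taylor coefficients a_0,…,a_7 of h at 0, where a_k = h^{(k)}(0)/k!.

L = (8 + 24·x + 48·x^2) + (-1 - 2·x + 12·x^2 + 16·x^3)·Dx  (order 1).
h: a_k = -4, -32, -144, -640, -2560, -9984, -37632, -139264, …
ICs: h(0) = -4.

f: a_k = -2, -4, -8, -16, -32, -64, -128, -256, …
h₀=f(r): pull back L_f along r ⇒ L₀.
Differentiate: ansatz ord ≤ ord L₀ ⇒ L.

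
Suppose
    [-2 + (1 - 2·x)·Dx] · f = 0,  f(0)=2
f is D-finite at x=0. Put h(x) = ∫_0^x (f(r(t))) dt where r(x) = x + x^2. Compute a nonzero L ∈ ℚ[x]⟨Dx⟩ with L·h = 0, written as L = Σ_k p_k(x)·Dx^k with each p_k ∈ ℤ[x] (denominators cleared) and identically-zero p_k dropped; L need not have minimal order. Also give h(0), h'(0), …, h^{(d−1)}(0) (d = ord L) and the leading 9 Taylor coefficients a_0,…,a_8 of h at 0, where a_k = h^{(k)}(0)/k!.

L = (2 + 4·x)·Dx + (-1 + 2·x + 2·x^2)·Dx^2  (order 2).
h: a_k = 0, 2, 2, 4, 8, 88/5, 40, 656/7, 224, …
ICs: h(0) = 0, h′(0) = 2.

f: a_k = 2, 4, 8, 16, 32, 64, 128, 256, 512, …
Substitute x→r, Dx→(1/r')Dx; clear ⇒ L₀.
h=∫h₀ ⇒ L = L₀·Dx.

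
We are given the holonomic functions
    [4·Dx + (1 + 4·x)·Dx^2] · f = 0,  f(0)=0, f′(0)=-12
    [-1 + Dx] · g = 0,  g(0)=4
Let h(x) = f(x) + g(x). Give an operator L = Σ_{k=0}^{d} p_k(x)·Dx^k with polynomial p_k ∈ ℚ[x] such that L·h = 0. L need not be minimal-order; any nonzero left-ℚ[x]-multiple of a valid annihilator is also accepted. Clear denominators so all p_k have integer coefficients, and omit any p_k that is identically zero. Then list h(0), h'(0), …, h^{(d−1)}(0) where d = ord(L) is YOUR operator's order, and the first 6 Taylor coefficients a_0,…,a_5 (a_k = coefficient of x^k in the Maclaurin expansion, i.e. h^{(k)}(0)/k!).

f: a_k = 0, -12, 24, -64, 192, -3072/5, …
g: a_k = 4, 4, 2, 2/3, 1/6, 1/30, …
f+g: L₀ = lclm(L_f,L_g), ord ≤ 2+1.
L = (-36 - 16·x)·Dx + (31 - 8·x - 16·x^2)·Dx^2 + (5 + 24·x + 16·x^2)·Dx^3  (order 3).
h: a_k = 4, -8, 26, -190/3, 1153/6, -18431/30, …
ICs: h(0) = 4, h′(0) = -8, h′′(0) = 52.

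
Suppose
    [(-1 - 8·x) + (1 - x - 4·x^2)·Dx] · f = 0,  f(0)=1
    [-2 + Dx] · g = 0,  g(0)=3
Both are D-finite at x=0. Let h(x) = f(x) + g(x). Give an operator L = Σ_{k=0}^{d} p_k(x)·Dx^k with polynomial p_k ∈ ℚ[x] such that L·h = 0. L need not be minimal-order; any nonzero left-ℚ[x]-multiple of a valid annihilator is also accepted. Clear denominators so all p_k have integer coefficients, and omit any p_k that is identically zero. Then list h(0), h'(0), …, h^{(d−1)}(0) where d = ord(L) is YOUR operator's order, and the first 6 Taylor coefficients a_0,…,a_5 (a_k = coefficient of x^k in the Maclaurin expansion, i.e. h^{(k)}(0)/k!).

L = (-16 - 20·x - 240·x^2 - 128·x^3) + (6 + 32·x + 124·x^2 - 32·x^3 - 64·x^4)·Dx + (1 - 11·x - 2·x^2 + 48·x^3 + 32·x^4)·Dx^2  (order 2).
h: a_k = 4, 7, 11, 13, 31, 329/5, …
ICs: h(0) = 4, h′(0) = 7.

f: a_k = 1, 1, 5, 9, 29, 65, …
g: a_k = 3, 6, 6, 4, 2, 4/5, …
Sum ⇒ L₀ = lclm(L_f,L_g) in ℚ(x)⟨Dx⟩.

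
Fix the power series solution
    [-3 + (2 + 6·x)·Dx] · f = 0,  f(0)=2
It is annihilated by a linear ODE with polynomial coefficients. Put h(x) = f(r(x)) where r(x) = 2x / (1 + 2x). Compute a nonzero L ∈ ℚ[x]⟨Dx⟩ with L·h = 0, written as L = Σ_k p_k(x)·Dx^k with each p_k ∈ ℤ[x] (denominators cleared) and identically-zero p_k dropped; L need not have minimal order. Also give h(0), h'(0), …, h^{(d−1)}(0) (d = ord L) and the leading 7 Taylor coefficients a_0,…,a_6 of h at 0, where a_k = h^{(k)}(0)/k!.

L = -3 + (1 + 10·x + 16·x^2)·Dx  (order 1).
h: a_k = 2, 6, -21, 87, -1677/4, 9069/4, -106305/8, …
ICs: h(0) = 2.

f: a_k = 2, 3, -9/4, 27/8, -405/64, 1701/128, -15309/512, …
h₀=f(r): pull back L_f along r ⇒ L₀.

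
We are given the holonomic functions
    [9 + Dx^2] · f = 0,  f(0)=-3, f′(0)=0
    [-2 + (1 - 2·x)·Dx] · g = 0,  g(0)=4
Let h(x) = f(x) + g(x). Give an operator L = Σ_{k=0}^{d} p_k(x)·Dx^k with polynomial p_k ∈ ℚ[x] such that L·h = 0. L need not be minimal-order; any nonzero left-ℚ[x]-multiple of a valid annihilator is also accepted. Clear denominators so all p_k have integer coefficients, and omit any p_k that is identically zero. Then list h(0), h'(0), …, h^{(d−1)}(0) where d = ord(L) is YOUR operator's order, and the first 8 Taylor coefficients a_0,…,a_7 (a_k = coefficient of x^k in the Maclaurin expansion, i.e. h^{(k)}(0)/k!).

L = (-594 + 648·x - 648·x^2) + (153 - 630·x + 972·x^2 - 648·x^3)·Dx + (-66 + 72·x - 72·x^2)·Dx^2 + (17 - 70·x + 108·x^2 - 72·x^3)·Dx^3  (order 3).
h: a_k = 1, 8, 59/2, 32, 431/8, 128, 20723/80, 512, …
ICs: h(0) = 1, h′(0) = 8, h′′(0) = 59.

f: a_k = -3, 0, 27/2, 0, -81/8, 0, 243/80, 0, …
g: a_k = 4, 8, 16, 32, 64, 128, 256, 512, …
h₀=f+g: left-lcm gives L₀, ord ≤ 3.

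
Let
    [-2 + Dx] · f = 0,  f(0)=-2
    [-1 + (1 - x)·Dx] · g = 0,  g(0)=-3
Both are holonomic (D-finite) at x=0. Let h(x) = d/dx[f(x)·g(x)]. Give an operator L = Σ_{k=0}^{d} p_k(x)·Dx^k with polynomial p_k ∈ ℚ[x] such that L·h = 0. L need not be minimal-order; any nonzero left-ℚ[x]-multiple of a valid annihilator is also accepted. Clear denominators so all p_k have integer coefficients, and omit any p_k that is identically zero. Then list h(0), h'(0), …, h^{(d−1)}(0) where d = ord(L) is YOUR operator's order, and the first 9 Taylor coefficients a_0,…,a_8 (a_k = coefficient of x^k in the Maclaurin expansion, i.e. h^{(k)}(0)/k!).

f: a_k = -2, -4, -4, -8/3, -4/3, -8/15, -8/45, -16/315, -4/315, …
g: a_k = -3, -3, -3, -3, -3, -3, -3, -3, -3, …
Product ⇒ symmetric product L₀, ord ≤ 1.
Derive L from L₀ (diff closure).
L = (10 - 12·x + 4·x^2) + (-3 + 5·x - 2·x^2)·Dx  (order 1).
h: a_k = 18, 60, 114, 168, 218, 1324/5, 310, 37232/105, 41894/105, …
ICs: h(0) = 18.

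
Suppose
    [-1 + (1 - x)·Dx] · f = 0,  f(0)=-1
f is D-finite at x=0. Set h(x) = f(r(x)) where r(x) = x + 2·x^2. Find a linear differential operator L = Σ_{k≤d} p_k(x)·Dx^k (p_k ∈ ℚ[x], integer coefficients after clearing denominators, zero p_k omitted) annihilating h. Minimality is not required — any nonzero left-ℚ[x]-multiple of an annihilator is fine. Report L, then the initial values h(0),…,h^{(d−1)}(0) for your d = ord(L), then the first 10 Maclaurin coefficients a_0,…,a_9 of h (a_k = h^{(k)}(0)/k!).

f: a_k = -1, -1, -1, -1, -1, -1, -1, -1, -1, -1, …
L₀ from L_f via x↦r, Dx↦r'^{-1}Dx.
L = (1 + 4·x) + (-1 + x + 2·x^2)·Dx  (order 1).
h: a_k = -1, -1, -3, -5, -11, -21, -43, -85, -171, -341, …
ICs: h(0) = -1.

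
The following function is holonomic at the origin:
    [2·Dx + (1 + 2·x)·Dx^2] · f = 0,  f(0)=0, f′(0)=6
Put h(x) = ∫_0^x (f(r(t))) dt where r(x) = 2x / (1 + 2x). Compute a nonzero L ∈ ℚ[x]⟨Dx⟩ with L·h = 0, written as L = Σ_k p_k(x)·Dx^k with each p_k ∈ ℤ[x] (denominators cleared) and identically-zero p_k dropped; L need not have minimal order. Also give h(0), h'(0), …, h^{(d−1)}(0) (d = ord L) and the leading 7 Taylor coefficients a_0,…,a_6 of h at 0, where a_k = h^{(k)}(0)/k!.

f: a_k = 0, 6, -6, 8, -12, 96/5, -32, …
Change of var in L_f (x↦r) gives L₀.
h=∫h₀ ⇒ L = L₀·Dx.
L = (8 + 24·x)·Dx^2 + (1 + 8·x + 12·x^2)·Dx^3  (order 3).
h: a_k = 0, 0, 6, -16, 52, -192, 3872/5, …
ICs: h(0) = 0, h′(0) = 0, h′′(0) = 12.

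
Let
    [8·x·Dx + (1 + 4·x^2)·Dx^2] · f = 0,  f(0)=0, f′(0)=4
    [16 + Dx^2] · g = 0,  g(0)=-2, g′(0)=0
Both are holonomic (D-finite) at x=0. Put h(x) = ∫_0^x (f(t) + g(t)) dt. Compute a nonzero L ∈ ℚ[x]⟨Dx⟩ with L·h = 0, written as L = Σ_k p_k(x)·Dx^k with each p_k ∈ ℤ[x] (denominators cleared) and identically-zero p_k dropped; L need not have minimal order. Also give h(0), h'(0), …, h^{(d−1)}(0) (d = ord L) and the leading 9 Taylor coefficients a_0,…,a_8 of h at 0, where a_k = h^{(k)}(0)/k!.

L = (-512·x + 5120·x^3 + 4096·x^5)·Dx^2 + (16 + 512·x^2 + 2304·x^4 + 2048·x^6)·Dx^3 + (-32·x + 320·x^3 + 256·x^5)·Dx^4 + (1 + 32·x^2 + 144·x^4 + 128·x^6)·Dx^5  (order 5).
h: a_k = 0, -2, 2, 16/3, -4/3, -64/15, 32/15, 512/315, -32/7, …
ICs: h(0) = 0, h′(0) = -2, h′′(0) = 4, h′′′(0) = 32, h′′′′(0) = -32.

f: a_k = 0, 4, 0, -16/3, 0, 64/5, 0, -256/7, 0, …
g: a_k = -2, 0, 16, 0, -64/3, 0, 512/45, 0, -1024/315, …
f+g: L₀ = lclm(L_f,L_g), ord ≤ 2+2.
Integrate: L := L₀·Dx.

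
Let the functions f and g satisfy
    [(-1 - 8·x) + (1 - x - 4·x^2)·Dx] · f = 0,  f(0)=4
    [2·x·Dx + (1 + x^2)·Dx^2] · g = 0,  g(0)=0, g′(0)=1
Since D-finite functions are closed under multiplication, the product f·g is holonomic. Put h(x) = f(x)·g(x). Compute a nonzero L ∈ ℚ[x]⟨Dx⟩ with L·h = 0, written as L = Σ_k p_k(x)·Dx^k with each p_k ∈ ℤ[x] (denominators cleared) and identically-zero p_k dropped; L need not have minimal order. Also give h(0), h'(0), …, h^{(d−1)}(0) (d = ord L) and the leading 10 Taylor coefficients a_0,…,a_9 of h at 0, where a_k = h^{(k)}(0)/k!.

f: a_k = 4, 4, 20, 36, 116, 260, 724, 1764, 4660, 11716, …
g: a_k = 0, 1, 0, -1/3, 0, 1/5, 0, -1/7, 0, 1/9, …
L₀ := L_f ⊗_s L_g (sym. prod.), ord ≤ 2.
L = (8 + 2·x + 24·x^2) + (2 + 14·x + 4·x^2 + 24·x^3)·Dx + (-1 + x + 3·x^2 + x^3 + 4·x^4)·Dx^2  (order 2).
h: a_k = 0, 4, 4, 56/3, 104/3, 1652/15, 1244/5, 14464/21, 176816/105, 1398428/315, …
ICs: h(0) = 0, h′(0) = 4.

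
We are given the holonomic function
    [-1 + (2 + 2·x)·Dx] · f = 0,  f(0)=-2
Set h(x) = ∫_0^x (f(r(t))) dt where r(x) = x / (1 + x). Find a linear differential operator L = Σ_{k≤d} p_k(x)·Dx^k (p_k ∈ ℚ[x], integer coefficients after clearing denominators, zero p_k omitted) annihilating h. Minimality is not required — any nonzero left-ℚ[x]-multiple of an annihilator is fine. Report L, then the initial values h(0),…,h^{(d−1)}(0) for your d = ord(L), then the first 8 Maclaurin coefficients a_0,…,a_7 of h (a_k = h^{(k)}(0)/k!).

f: a_k = -2, -1, 1/4, -1/8, 5/64, -7/128, 21/512, -33/1024, …
L₀ from L_f via x↦r, Dx↦r'^{-1}Dx.
h=∫h₀ ⇒ L = L₀·Dx.
L = -Dx + (2 + 6·x + 4·x^2)·Dx^2  (order 2).
h: a_k = 0, -2, -1/2, 5/12, -13/32, 141/320, -133/256, 2353/3584, …
ICs: h(0) = 0, h′(0) = -2.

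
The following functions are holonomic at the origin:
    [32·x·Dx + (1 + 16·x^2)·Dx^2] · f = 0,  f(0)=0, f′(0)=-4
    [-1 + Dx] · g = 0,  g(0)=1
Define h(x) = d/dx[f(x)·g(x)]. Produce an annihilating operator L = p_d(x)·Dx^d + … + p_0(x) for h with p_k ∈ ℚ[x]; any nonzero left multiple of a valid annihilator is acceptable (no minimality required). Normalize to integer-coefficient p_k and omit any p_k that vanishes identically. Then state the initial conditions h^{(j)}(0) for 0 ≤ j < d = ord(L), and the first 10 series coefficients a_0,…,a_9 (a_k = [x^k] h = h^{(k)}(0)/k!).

f: a_k = 0, -4, 0, 64/3, 0, -1024/5, 0, 16384/7, 0, -262144/9, …
g: a_k = 1, 1, 1/2, 1/6, 1/24, 1/120, 1/720, 1/5040, 1/40320, 1/362880, …
h₀=f·g: eliminate ⇒ L₀, order ≤ 2·1.
h₀' ⇒ L via d/dx closure of L₀.
L = (-31 - 64·x + 1568·x^2 - 1024·x^3 + 256·x^4) + (30 + 96·x - 1600·x^2 + 1536·x^3 - 512·x^4)·Dx + (1 - 32·x + 32·x^2 - 512·x^3 + 256·x^4)·Dx^2  (order 2).
h: a_k = -4, -8, 58, 248/3, -1943/2, -3623/3, 940403/60, 1162534/63, -169134311/672, -1862268947/6480, …
ICs: h(0) = -4, h′(0) = -8.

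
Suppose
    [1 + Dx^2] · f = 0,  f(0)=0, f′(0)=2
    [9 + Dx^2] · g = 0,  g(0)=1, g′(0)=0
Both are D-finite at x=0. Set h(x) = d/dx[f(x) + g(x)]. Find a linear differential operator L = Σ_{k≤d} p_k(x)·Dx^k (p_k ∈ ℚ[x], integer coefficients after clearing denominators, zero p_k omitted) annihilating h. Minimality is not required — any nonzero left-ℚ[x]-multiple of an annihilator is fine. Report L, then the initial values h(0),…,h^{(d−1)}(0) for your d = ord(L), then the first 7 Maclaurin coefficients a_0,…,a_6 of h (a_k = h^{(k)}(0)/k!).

f: a_k = 0, 2, 0, -1/3, 0, 1/60, 0, …
g: a_k = 1, 0, -9/2, 0, 27/8, 0, -81/80, …
f+g: L₀ = lclm(L_f,L_g), ord ≤ 2+2.
h=h₀': d/dx-closure on L₀ ⇒ L.
L = 9 + 10·Dx^2 + Dx^4  (order 4).
h: a_k = 2, -9, -1, 27/2, 1/12, -243/40, -1/360, …
ICs: h(0) = 2, h′(0) = -9, h′′(0) = -2, h′′′(0) = 81.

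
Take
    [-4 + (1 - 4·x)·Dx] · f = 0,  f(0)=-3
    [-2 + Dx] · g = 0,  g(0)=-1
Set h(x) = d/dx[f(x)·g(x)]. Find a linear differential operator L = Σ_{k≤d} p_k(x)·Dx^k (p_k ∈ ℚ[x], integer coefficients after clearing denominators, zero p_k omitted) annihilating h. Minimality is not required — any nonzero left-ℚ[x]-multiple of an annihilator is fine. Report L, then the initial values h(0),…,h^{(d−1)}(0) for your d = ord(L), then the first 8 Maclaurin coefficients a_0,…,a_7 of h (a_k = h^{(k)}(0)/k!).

L = (26 - 48·x + 32·x^2) + (-3 + 16·x - 16·x^2)·Dx  (order 1).
h: a_k = 18, 156, 948, 5064, 25324, 607784/5, 2836328/5, 272287504/105, …
ICs: h(0) = 18.

f: a_k = -3, -12, -48, -192, -768, -3072, -12288, -49152, …
g: a_k = -1, -2, -2, -4/3, -2/3, -4/15, -4/45, -8/315, …
Sym-product of L_f,L_g gives L₀ (≤ ord 1).
h₀' ⇒ L via d/dx closure of L₀.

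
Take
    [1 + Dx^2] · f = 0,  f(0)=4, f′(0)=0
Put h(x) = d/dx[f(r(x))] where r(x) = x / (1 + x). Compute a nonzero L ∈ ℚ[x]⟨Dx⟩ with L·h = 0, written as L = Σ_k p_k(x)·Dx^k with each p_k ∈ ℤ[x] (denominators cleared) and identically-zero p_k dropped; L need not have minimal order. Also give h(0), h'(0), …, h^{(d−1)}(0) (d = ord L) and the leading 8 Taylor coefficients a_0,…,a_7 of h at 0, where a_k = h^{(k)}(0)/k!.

L = (7 + 12·x + 6·x^2) + (6 + 18·x + 18·x^2 + 6·x^3)·Dx + (1 + 4·x + 6·x^2 + 4·x^3 + x^4)·Dx^2  (order 2).
h: a_k = 0, -4, 12, -70/3, 110/3, -1501/30, 609/10, -16699/252, …
ICs: h(0) = 0, h′(0) = -4.

f: a_k = 4, 0, -2, 0, 1/6, 0, -1/180, 0, …
f∘r: x↦r, Dx↦Dx/r' in L_f ⇒ L₀.
Derive L from L₀ (diff closure).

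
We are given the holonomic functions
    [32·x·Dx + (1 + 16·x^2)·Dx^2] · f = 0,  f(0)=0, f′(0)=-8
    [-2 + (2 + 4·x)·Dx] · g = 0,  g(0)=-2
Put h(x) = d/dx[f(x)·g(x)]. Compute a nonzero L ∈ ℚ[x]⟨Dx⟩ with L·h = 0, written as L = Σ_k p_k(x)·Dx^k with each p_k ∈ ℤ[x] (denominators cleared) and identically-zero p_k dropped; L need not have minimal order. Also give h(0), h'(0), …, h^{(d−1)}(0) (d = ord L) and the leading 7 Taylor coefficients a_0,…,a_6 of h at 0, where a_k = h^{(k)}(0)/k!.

f: a_k = 0, -8, 0, 128/3, 0, -2048/5, 0, …
g: a_k = -2, -2, 1, -1, 5/4, -7/4, 21/8, …
f·g: L₀ = L_f ⊗_s L_g, ord ≤ 2·1.
h₀' ⇒ L via d/dx closure of L₀.
L = (29 + 320·x - 1120·x^2 - 3072·x^3 - 768·x^4) + (38 + 300·x - 576·x^2 - 6656·x^3 - 10752·x^4 - 3072·x^5)·Dx + (3 - 20·x - 84·x^2 - 512·x^3 - 2176·x^4 - 3072·x^5 - 1024·x^6)·Dx^2  (order 2).
h: a_k = 16, 32, -280, -928/3, 12778/3, 23716/5, -1022653/15, …
ICs: h(0) = 16, h′(0) = 32.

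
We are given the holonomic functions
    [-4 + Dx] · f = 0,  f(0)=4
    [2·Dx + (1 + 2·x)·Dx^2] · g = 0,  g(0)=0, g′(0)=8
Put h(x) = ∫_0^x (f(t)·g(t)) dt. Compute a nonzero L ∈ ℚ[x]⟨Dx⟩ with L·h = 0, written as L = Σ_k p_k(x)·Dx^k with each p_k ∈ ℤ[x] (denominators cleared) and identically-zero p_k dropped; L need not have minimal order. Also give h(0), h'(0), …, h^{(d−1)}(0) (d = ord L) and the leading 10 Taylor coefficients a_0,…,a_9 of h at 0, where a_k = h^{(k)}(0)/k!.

L = (8 + 32·x)·Dx + (-6 - 16·x)·Dx^2 + (1 + 2·x)·Dx^3  (order 3).
h: a_k = 0, 0, 16, 32, 128/3, 192/5, 1408/45, 1024/63, 4352/315, -512/405, …
ICs: h(0) = 0, h′(0) = 0, h′′(0) = 32.

f: a_k = 4, 16, 32, 128/3, 128/3, 512/15, 1024/45, 4096/315, 2048/315, 8192/2835, …
g: a_k = 0, 8, -8, 32/3, -16, 128/5, -128/3, 512/7, -128, 2048/9, …
L₀ := L_f ⊗_s L_g (sym. prod.), ord ≤ 2.
∫: right-multiply L₀ by Dx.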